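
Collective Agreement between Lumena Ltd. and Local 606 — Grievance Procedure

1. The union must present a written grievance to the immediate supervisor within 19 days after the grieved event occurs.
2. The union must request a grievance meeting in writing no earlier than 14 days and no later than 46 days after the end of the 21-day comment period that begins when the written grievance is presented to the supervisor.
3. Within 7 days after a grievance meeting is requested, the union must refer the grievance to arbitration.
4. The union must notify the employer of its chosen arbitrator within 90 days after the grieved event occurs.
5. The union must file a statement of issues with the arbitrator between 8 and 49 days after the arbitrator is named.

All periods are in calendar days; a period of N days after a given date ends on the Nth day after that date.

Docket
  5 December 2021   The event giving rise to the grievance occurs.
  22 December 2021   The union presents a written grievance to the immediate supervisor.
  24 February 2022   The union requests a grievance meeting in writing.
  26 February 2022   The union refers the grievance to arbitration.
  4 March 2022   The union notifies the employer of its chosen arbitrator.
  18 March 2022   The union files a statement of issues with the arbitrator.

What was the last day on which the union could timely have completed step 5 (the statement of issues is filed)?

Step 5 runs from 4 March 2022, when the arbitrator is named. The window is 8–49 days after 4 March 2022; it closes on 22 April 2022.

22 April 2022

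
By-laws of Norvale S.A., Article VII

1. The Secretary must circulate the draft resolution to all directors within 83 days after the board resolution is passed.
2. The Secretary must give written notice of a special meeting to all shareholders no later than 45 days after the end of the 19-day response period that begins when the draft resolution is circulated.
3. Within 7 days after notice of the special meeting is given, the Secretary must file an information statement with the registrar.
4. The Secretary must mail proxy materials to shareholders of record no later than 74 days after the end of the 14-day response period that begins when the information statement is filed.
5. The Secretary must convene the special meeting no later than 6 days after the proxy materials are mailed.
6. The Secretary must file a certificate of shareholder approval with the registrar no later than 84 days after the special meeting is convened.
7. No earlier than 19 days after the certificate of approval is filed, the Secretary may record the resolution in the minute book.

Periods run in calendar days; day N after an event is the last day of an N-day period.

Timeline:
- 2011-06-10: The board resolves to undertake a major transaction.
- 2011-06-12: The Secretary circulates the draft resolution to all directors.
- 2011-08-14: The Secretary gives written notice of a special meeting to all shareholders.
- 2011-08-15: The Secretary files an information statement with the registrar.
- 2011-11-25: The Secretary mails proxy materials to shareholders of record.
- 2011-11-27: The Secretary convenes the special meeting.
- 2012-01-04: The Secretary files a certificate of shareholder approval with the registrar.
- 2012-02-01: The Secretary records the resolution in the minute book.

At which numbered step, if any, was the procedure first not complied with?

Step 4

(1) due by 2011-06-10 + 83 days = 2011-09-01; completed 2011-06-12, before the deadline.
(2) due by 2011-07-01 + 45 days = 2011-08-15; 2011-08-14 is within that limit.
(3) due by 2011-08-14 + 7 days = 2011-08-21; done 2011-08-15 — timely.
(4) due by 2011-08-29 + 74 days = 2011-11-11; 2011-11-25 misses that deadline by 14 days.
The procedure was therefore not followed at step 4.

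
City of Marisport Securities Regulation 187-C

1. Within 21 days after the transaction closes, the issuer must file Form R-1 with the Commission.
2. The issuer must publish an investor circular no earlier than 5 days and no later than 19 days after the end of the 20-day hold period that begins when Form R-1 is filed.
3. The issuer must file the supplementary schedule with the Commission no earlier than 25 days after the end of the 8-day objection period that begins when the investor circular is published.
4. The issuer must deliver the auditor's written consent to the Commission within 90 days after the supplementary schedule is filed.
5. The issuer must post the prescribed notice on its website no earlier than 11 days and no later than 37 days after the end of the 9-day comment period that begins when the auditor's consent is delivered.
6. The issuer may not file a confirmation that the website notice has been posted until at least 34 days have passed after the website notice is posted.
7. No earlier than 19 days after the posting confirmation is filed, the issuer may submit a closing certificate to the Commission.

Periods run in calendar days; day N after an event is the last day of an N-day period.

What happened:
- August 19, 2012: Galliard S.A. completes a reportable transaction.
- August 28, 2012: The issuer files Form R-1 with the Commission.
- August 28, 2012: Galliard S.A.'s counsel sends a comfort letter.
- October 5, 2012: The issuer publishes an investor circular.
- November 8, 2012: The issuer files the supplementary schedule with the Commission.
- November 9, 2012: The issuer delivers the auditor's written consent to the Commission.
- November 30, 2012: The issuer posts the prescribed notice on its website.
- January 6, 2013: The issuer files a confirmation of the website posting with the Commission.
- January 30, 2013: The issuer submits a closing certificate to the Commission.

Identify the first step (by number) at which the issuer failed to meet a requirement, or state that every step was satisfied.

Step 1: 21 days after August 19, 2012 (when the transaction closes) is September 9, 2012; August 28, 2012 is within that limit.
Step 2: the window is 5–19 days after September 17, 2012 (end of the 20-day hold period, which began when Form R-1 is filed on August 28, 2012), so September 22, 2012 through October 6, 2012; done October 5, 2012, which is between those dates.
Step 3: the earliest permitted date is 25 days after October 13, 2012 (end of the 8-day objection period, which began when the investor circular is published on October 5, 2012), i.e. November 7, 2012; done November 8, 2012 — permitted.
Step 4: 90 days after November 8, 2012 (when the supplementary schedule is filed) is February 6, 2013; completed November 9, 2012, before the deadline.
Step 5: the window is 11–37 days after November 18, 2012 (end of the 9-day comment period, which began when the auditor's consent is delivered on November 9, 2012), so November 29, 2012 through December 25, 2012; done November 30, 2012, which is between those dates.
Step 6: the earliest permitted date is 34 days after November 30, 2012 (when the website notice is posted), i.e. January 3, 2013; done January 6, 2013 — permitted.
Step 7: the earliest permitted date is 19 days after January 6, 2013 (when the posting confirmation is filed), i.e. January 25, 2013; done January 30, 2013 — permitted.

None — every step was satisfied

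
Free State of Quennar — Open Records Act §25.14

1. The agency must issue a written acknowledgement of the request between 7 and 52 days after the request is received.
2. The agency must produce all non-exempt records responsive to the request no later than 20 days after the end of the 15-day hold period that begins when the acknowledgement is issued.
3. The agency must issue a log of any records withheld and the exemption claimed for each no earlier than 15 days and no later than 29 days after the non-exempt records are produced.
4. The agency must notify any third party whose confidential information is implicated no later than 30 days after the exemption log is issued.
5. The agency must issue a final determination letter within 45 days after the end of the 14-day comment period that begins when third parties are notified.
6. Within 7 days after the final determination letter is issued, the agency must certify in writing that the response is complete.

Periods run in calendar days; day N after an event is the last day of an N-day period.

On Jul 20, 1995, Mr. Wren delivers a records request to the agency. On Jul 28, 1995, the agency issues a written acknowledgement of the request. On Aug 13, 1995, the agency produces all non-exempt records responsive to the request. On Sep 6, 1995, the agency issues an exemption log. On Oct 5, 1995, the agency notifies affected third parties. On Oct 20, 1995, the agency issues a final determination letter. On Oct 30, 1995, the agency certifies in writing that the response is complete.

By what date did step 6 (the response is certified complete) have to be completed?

Step 6 runs from Oct 20, 1995, when the final determination letter is issued. 7 days after Oct 20, 1995 is Oct 27, 1995.

Oct 27, 1995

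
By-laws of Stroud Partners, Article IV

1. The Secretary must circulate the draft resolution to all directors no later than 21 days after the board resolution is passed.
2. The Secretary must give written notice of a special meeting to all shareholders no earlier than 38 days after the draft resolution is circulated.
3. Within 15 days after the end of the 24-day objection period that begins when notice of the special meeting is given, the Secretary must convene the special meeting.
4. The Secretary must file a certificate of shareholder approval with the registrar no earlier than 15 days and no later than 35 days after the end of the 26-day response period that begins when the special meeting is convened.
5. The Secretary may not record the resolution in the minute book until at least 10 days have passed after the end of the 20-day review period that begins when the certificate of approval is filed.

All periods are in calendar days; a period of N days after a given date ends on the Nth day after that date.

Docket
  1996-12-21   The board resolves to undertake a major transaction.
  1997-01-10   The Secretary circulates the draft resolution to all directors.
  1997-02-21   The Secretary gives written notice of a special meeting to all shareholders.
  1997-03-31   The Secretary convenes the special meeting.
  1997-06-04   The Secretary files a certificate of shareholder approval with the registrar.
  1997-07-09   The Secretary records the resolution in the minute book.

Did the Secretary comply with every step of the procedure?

No

Step 1 — counting 21 days from 1996-12-21 (when the board resolution is passed) gives a deadline of 1997-01-11; completed 1997-01-10, before the deadline.
Step 2 — must wait 38 days from 1997-01-10 (when the draft resolution is circulated), so not before 1997-02-17; 1997-02-21 is on or after that date.
Step 3 — counting 15 days from 1997-03-17 (end of the 24-day objection period, which began when notice of the special meeting is given on 1997-02-21) gives a deadline of 1997-04-01; completed 1997-03-31, before the deadline.
Step 4 — 15 and 35 days from 1997-04-26 (end of the 26-day response period, which began when the special meeting is convened on 1997-03-31) are 1997-05-11 and 1997-05-31 respectively; done 1997-06-04 — 4 days after the window closed.
Later steps need not be reached.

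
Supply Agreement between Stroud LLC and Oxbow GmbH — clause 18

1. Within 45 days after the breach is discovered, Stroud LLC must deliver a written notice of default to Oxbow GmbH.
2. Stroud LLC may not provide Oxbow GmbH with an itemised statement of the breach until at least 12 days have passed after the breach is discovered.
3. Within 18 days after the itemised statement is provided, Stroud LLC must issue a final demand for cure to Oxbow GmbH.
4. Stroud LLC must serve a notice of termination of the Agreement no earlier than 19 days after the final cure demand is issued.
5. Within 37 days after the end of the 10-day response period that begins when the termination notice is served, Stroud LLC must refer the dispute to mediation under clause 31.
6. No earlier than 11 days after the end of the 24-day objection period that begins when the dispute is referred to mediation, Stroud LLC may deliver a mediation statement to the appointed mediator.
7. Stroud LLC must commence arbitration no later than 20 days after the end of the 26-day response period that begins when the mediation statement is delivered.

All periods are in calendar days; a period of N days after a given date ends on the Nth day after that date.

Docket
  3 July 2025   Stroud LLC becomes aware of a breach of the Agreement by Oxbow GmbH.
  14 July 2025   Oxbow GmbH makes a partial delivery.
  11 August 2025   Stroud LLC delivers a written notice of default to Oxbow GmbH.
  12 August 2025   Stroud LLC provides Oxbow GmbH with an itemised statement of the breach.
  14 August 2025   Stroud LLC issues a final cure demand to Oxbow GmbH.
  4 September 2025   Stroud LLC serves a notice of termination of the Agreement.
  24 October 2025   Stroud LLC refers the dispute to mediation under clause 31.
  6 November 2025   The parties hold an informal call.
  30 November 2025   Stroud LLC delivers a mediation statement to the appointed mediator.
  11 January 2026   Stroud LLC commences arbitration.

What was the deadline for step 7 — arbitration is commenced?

The mediation statement is delivered on 30 November 2025; the 26-day response period therefore ends 26 December 2025, and step 7 runs from that date. 20 days after 26 December 2025 is 15 January 2026.

15 January 2026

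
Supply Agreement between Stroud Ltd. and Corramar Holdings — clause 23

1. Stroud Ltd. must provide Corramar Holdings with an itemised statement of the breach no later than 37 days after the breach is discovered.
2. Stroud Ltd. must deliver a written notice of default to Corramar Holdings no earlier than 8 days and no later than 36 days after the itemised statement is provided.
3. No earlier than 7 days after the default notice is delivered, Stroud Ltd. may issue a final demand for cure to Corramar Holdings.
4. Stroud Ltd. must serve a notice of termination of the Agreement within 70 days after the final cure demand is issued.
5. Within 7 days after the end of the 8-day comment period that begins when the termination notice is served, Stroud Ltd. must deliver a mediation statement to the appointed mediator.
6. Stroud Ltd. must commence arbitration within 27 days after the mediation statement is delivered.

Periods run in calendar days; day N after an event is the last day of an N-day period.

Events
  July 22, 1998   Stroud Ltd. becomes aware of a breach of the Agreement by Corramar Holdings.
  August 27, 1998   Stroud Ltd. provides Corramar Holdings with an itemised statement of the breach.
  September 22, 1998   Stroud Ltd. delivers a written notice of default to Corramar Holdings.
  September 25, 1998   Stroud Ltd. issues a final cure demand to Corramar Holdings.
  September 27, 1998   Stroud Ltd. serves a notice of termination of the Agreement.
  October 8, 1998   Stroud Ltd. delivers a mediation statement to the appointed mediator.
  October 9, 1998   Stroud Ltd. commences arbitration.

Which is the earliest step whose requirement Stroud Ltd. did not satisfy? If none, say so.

(1) due by July 22, 1998 + 37 days = August 28, 1998; August 27, 1998 is within that limit.
(2) the permitted window runs from August 27, 1998 + 8 = September 4, 1998 to August 27, 1998 + 36 = October 2, 1998; done September 22, 1998 — within the window.
(3) permitted from September 22, 1998 + 7 days = September 29, 1998 onward; done September 25, 1998 — 4 days too early.

Step 3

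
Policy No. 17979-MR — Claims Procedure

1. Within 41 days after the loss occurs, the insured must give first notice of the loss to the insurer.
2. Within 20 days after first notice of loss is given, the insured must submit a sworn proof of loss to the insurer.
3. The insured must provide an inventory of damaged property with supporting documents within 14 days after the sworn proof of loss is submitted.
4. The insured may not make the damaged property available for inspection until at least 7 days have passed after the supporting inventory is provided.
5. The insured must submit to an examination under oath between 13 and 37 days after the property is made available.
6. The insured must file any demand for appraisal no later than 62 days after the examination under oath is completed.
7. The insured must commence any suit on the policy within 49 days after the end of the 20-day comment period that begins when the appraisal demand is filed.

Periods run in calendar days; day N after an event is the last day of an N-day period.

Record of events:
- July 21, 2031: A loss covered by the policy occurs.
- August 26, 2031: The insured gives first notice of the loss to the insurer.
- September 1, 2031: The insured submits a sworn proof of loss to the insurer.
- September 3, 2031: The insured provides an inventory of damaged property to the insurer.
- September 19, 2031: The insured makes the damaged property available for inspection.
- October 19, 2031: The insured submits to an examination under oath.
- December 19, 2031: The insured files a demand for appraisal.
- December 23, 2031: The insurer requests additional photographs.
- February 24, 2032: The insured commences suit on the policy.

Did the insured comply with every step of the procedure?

Step 1: 41 days after July 21, 2031 (when the loss occurs) is August 31, 2031; August 26, 2031 is within that limit.
Step 2: 20 days after August 26, 2031 (when first notice of loss is given) is September 15, 2031; done September 1, 2031 — timely.
Step 3: 14 days after September 1, 2031 (when the sworn proof of loss is submitted) is September 15, 2031; September 3, 2031 is within that limit.
Step 4: the earliest permitted date is 7 days after September 3, 2031 (when the supporting inventory is provided), i.e. September 10, 2031; done September 19, 2031 — permitted.
Step 5: the window is 13–37 days after September 19, 2031 (when the property is made available), so October 2, 2031 through October 26, 2031; done October 19, 2031, which is between those dates.
Step 6: 62 days after October 19, 2031 (when the examination under oath is completed) is December 20, 2031; completed December 19, 2031, before the deadline.
Step 7: 49 days after January 8, 2032 (end of the 20-day comment period, which began when the appraisal demand is filed on December 19, 2031) is February 26, 2032; done February 24, 2032 — timely.

Yes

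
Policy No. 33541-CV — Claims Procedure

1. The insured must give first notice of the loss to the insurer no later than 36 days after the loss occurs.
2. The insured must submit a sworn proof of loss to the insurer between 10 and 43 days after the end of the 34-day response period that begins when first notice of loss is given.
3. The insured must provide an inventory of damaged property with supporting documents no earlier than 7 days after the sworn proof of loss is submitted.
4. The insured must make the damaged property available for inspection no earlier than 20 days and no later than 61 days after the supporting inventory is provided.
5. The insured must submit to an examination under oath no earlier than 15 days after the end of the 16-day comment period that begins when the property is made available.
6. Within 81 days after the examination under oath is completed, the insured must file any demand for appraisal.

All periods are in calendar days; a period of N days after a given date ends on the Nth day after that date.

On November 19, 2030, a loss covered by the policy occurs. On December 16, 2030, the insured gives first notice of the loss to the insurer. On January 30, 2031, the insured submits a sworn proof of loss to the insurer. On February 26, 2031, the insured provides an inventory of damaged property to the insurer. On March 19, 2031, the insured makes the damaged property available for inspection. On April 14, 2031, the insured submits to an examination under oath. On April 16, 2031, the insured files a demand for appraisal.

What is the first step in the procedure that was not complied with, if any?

Step 5

(1) due by November 19, 2030 + 36 days = December 25, 2030; December 16, 2030 is within that limit.
(2) the permitted window runs from January 19, 2031 + 10 = January 29, 2031 to January 19, 2031 + 43 = March 3, 2031; done January 30, 2031 — within the window.
(3) permitted from January 30, 2031 + 7 days = February 6, 2031 onward; done February 26, 2031, after the minimum wait.
(4) the permitted window runs from February 26, 2031 + 20 = March 18, 2031 to February 26, 2031 + 61 = April 28, 2031; done March 19, 2031 — within the window.
(5) permitted from April 4, 2031 + 15 days = April 19, 2031 onward; April 14, 2031 is 5 days before the earliest permitted date.
The procedure was therefore not followed at step 5.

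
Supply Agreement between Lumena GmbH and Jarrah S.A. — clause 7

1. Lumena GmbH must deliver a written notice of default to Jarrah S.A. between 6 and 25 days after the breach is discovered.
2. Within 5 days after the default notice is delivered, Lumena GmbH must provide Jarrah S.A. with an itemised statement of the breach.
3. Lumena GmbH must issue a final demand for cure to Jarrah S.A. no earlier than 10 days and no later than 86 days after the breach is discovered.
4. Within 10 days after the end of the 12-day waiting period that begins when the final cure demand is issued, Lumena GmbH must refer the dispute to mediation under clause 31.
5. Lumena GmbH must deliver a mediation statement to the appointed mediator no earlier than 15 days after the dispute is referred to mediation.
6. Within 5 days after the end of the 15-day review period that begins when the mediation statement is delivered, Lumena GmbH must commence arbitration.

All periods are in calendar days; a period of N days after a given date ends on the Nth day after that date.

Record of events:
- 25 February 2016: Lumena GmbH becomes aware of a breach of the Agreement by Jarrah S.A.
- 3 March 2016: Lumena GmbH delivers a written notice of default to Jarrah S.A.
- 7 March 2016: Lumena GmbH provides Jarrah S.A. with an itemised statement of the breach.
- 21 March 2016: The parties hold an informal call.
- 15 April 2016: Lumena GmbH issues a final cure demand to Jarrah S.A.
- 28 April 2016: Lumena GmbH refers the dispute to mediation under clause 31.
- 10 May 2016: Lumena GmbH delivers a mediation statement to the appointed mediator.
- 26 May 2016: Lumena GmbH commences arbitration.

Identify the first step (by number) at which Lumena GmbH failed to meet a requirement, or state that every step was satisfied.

Step 5

Step 1 — 6 and 25 days from 25 February 2016 (when the breach is discovered) are 2 March 2016 and 21 March 2016 respectively; done 3 March 2016, which is between those dates.
Step 2 — counting 5 days from 3 March 2016 (when the default notice is delivered) gives a deadline of 8 March 2016; 7 March 2016 is within that limit.
Step 3 — 10 and 86 days from 25 February 2016 (when the breach is discovered) are 6 March 2016 and 21 May 2016 respectively; done 15 April 2016, which is between those dates.
Step 4 — counting 10 days from 27 April 2016 (end of the 12-day waiting period, which began when the final cure demand is issued on 15 April 2016) gives a deadline of 7 May 2016; done 28 April 2016 — timely.
Step 5 — must wait 15 days from 28 April 2016 (when the dispute is referred to mediation), so not before 13 May 2016; acted on 10 May 2016, 3 days prematurely.
Later steps need not be reached.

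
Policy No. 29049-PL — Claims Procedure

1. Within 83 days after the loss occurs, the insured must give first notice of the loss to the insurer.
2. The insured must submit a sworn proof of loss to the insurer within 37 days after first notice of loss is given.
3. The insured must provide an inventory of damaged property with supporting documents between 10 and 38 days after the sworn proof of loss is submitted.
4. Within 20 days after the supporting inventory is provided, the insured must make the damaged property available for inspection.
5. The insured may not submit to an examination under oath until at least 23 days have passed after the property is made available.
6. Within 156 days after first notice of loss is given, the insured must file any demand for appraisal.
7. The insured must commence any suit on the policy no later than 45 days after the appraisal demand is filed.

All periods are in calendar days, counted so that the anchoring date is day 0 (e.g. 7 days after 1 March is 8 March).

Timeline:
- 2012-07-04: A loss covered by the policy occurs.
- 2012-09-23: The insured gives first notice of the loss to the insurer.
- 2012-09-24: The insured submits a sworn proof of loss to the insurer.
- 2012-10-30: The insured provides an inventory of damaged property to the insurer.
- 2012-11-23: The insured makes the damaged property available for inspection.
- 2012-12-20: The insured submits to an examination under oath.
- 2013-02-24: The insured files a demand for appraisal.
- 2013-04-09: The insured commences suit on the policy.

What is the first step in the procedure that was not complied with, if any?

Step 4

Step 1 — counting 83 days from 2012-07-04 (when the loss occurs) gives a deadline of 2012-09-25; 2012-09-23 is within that limit.
Step 2 — counting 37 days from 2012-09-23 (when first notice of loss is given) gives a deadline of 2012-10-30; completed 2012-09-24, before the deadline.
Step 3 — 10 and 38 days from 2012-09-24 (when the sworn proof of loss is submitted) are 2012-10-04 and 2012-11-01 respectively; done 2012-10-30, which is between those dates.
Step 4 — counting 20 days from 2012-10-30 (when the supporting inventory is provided) gives a deadline of 2012-11-19; done 2012-11-23 — 4 days late.
The analysis stops there.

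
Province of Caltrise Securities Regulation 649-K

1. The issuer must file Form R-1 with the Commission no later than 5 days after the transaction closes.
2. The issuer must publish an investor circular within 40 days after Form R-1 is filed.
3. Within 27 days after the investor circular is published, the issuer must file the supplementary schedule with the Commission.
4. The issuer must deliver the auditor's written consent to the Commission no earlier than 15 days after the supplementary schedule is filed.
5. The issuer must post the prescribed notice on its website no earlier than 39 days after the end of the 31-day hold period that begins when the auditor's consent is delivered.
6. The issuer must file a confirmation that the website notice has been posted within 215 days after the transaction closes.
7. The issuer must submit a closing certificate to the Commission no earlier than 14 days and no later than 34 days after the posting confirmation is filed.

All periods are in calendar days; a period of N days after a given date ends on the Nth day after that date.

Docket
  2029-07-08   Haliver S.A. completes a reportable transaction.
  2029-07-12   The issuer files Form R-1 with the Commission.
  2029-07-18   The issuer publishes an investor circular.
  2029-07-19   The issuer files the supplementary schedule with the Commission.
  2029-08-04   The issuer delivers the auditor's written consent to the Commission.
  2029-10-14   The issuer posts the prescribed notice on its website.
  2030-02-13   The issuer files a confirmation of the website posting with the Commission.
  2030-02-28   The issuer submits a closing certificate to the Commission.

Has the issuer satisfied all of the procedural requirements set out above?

Step 1: 5 days after 2029-07-08 (when the transaction closes) is 2029-07-13; done 2029-07-12 — timely.
Step 2: 40 days after 2029-07-12 (when Form R-1 is filed) is 2029-08-21; completed 2029-07-18, before the deadline.
Step 3: 27 days after 2029-07-18 (when the investor circular is published) is 2029-08-14; 2029-07-19 is within that limit.
Step 4: the earliest permitted date is 15 days after 2029-07-19 (when the supplementary schedule is filed), i.e. 2029-08-03; done 2029-08-04, after the minimum wait.
Step 5: the earliest permitted date is 39 days after 2029-09-04 (end of the 31-day hold period, which began when the auditor's consent is delivered on 2029-08-04), i.e. 2029-10-13; done 2029-10-14, after the minimum wait.
Step 6: 215 days after 2029-07-08 (when the transaction closes) is 2030-02-08; done 2030-02-13 — 5 days late.
That is the first point of non-compliance.

No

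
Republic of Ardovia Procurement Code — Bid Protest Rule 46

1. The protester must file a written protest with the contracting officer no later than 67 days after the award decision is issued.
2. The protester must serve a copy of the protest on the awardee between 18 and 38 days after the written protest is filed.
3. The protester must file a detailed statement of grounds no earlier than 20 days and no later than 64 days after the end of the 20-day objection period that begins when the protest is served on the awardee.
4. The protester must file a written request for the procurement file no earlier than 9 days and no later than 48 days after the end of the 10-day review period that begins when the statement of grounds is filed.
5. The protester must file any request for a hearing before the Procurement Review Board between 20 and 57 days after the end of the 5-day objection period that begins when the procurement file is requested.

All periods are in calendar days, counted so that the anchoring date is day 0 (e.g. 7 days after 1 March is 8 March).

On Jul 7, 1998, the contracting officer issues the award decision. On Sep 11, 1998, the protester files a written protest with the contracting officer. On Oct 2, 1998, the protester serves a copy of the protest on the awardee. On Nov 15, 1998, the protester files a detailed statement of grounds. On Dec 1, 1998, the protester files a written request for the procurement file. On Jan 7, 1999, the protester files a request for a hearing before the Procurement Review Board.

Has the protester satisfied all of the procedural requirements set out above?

(1) due by Jul 7, 1998 + 67 days = Sep 12, 1998; Sep 11, 1998 is within that limit.
(2) the permitted window runs from Sep 11, 1998 + 18 = Sep 29, 1998 to Sep 11, 1998 + 38 = Oct 19, 1998; done Oct 2, 1998 — within the window.
(3) the permitted window runs from Oct 22, 1998 + 20 = Nov 11, 1998 to Oct 22, 1998 + 64 = Dec 25, 1998; Nov 15, 1998 falls inside that range.
(4) the permitted window runs from Nov 25, 1998 + 9 = Dec 4, 1998 to Nov 25, 1998 + 48 = Jan 12, 1999; done Dec 1, 1998 — 3 days before the window opened.

No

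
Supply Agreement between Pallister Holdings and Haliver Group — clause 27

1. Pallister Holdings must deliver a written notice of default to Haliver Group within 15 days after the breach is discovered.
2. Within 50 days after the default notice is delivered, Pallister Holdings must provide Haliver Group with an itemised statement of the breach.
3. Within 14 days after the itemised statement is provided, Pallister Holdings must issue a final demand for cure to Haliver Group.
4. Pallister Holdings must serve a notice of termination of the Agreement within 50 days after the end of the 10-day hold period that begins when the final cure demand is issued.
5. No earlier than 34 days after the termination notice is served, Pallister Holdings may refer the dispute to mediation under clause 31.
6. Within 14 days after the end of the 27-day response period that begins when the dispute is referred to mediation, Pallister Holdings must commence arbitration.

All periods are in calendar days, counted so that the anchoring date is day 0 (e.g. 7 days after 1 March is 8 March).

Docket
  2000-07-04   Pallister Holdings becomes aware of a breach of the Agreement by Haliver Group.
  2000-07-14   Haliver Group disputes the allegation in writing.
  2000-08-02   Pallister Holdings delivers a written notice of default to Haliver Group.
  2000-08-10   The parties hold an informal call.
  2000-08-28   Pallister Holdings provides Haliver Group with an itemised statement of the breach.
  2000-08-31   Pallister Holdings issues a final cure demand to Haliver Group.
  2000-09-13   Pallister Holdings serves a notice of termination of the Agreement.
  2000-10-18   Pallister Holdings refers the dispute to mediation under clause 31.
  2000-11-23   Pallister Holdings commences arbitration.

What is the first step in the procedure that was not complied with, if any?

Step 1 — counting 15 days from 2000-07-04 (when the breach is discovered) gives a deadline of 2000-07-19; 2000-08-02 misses that deadline by 14 days.

Step 1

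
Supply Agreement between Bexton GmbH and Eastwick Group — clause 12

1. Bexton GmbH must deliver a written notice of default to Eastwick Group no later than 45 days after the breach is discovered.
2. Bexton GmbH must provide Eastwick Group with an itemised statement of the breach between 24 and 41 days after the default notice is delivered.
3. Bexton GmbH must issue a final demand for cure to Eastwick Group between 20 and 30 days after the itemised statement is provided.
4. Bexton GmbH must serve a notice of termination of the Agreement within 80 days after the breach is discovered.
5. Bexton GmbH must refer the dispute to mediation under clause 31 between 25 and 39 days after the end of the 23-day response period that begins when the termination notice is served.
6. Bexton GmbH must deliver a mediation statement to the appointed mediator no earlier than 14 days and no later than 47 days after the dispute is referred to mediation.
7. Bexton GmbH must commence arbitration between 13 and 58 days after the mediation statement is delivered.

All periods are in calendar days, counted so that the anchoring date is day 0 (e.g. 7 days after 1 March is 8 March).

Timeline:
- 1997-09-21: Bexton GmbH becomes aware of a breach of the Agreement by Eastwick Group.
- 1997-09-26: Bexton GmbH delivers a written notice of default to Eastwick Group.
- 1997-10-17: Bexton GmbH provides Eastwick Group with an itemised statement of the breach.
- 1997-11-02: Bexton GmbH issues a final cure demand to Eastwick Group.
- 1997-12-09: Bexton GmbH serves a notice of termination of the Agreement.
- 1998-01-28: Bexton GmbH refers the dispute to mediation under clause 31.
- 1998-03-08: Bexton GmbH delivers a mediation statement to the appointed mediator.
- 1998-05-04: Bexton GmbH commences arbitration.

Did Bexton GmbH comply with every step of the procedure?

No

(1) due by 1997-09-21 + 45 days = 1997-11-05; done 1997-09-26 — timely.
(2) the permitted window runs from 1997-09-26 + 24 = 1997-10-20 to 1997-09-26 + 41 = 1997-11-06; done 1997-10-17 — 3 days before the window opened.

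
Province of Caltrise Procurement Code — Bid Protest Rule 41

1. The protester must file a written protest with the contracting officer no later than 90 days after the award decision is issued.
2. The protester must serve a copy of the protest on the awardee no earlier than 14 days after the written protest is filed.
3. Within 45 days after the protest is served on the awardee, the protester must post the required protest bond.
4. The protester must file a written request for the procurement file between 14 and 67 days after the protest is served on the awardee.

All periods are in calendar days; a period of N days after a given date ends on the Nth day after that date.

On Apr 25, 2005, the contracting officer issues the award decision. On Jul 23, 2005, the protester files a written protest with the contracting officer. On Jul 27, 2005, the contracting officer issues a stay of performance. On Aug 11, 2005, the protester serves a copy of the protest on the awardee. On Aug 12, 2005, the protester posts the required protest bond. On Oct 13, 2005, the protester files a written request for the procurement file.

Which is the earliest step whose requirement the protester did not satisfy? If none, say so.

None — every step was satisfied

Step 1 — counting 90 days from Apr 25, 2005 (when the award decision is issued) gives a deadline of Jul 24, 2005; completed Jul 23, 2005, before the deadline.
Step 2 — must wait 14 days from Jul 23, 2005 (when the written protest is filed), so not before Aug 6, 2005; Aug 11, 2005 is on or after that date.
Step 3 — counting 45 days from Aug 11, 2005 (when the protest is served on the awardee) gives a deadline of Sep 25, 2005; Aug 12, 2005 is within that limit.
Step 4 — 14 and 67 days from Aug 11, 2005 (when the protest is served on the awardee) are Aug 25, 2005 and Oct 17, 2005 respectively; Oct 13, 2005 falls inside that range.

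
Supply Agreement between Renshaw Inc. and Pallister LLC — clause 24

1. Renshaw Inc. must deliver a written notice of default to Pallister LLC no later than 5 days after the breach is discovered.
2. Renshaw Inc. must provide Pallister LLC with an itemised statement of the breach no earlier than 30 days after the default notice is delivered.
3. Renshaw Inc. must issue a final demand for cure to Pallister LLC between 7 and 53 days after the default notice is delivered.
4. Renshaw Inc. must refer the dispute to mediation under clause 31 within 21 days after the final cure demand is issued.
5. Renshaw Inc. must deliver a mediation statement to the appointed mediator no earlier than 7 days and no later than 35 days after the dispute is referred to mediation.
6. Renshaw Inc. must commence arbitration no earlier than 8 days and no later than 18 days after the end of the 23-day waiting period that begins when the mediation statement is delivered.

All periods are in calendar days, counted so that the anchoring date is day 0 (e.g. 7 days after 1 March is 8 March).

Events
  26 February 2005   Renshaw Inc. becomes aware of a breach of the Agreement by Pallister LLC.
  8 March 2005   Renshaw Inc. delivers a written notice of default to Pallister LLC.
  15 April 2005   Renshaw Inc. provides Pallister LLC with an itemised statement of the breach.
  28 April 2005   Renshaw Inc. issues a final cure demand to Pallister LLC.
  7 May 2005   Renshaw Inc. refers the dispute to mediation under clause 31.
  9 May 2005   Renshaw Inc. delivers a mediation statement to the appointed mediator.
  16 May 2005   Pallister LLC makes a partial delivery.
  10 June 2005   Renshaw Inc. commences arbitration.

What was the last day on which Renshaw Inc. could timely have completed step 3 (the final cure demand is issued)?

30 April 2005

Step 3 runs from 8 March 2005, when the default notice is delivered. The window is 7–53 days after 8 March 2005; it closes on 30 April 2005.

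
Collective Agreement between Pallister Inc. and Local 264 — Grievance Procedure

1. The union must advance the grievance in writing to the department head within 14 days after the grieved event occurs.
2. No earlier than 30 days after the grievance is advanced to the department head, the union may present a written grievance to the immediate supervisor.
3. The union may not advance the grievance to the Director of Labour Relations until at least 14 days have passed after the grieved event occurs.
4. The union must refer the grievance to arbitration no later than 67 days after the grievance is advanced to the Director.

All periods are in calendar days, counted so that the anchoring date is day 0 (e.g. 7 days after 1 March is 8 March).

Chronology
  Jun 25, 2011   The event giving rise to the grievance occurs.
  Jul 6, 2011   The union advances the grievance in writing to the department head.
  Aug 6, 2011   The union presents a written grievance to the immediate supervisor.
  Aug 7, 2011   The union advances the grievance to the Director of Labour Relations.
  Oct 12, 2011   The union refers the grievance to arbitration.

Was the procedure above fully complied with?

Yes

Step 1 — counting 14 days from Jun 25, 2011 (when the grieved event occurs) gives a deadline of Jul 9, 2011; completed Jul 6, 2011, before the deadline.
Step 2 — must wait 30 days from Jul 6, 2011 (when the grievance is advanced to the department head), so not before Aug 5, 2011; Aug 6, 2011 is on or after that date.
Step 3 — must wait 14 days from Jun 25, 2011 (when the grieved event occurs), so not before Jul 9, 2011; done Aug 7, 2011 — permitted.
Step 4 — counting 67 days from Aug 7, 2011 (when the grievance is advanced to the Director) gives a deadline of Oct 13, 2011; completed Oct 12, 2011, before the deadline.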